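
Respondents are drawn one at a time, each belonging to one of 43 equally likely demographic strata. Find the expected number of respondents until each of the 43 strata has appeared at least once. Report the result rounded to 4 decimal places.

187.0499

After k distinct strata have appeared, the next respondent gives a new one with probability (43-k)/43, so the expected wait for the (k+1)-th is 43/(43-k).
E[T] = 43/43 + 43/42 + 43/41 + ... + 43/2 + 43/1 = 43·H_{43}.
H_{43} = 4.35000, so E[T] = 187.04994.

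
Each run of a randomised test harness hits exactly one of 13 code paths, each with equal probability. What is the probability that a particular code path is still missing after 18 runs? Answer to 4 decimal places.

0.2367

On each run the fixed code path fails to appear with probability 12/13.
P(still missing after 18) = (12/13)^18 = 0.23675.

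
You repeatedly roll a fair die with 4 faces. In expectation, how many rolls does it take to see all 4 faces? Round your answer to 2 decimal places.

Split into phases: going from k distinct to k+1 distinct takes on average 4/(4-k) rolls.
E[T] = 4/4 + 4/3 + 4/2 + 4/1 = 4·H_{4}.
H_{4} = 2.083, so E[T] = 8.333.

8.33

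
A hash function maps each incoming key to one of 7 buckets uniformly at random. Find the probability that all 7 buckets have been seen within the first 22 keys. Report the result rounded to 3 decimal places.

0.777

Let A_i be the event that bucket i is missing after 22 keys. By inclusion–exclusion on the A_i,
P(all seen) = Σ_{j=0}^{7} (-1)^j C(7,j)((7-j)/7)^22
= 1.0000 - 0.2357 + 0.0128 - 0.0002 + 0.0000 - 0.0000 + 0.0000 - 0.0000
= 0.7770.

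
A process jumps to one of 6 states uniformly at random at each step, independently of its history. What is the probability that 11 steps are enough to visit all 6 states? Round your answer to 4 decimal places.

0.3562

Let A_i be the event that state i is missing after 11 steps. By inclusion–exclusion on the A_i,
P(all seen) = Σ_{j=0}^{6} (-1)^j C(6,j)((6-j)/6)^11
= 1.00000 - 0.80753 + 0.17342 - 0.00977 + 0.00008 - 0.00000 + 0.00000
= 0.35621.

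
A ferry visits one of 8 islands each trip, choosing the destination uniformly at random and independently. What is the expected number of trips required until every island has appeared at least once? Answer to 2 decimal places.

After k distinct islands have appeared, the next trip gives a new one with probability (8-k)/8, so the expected wait for the (k+1)-th is 8/(8-k).
E[T] = 8/8 + 8/7 + 8/6 + ... + 8/2 + 8/1 = 8·H_{8}.
H_{8} = 2.718, so E[T] = 21.743.

21.74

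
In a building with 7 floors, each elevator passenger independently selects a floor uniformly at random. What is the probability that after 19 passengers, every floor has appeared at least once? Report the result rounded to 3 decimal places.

Let A_i be the event that floor i is missing after 19 passengers. By inclusion–exclusion on the A_i,
P(all seen) = Σ_{j=0}^{7} (-1)^j C(7,j)((7-j)/7)^19
= 1.0000 - 0.3742 + 0.0351 - 0.0008 + 0.0000 - 0.0000 + 0.0000 - 0.0000
= 0.6601.

0.660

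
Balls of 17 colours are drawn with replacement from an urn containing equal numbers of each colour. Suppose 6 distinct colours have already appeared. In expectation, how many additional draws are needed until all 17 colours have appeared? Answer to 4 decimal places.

51.3379

With k distinct colours already seen, the next new one takes an expected 17/(17-k) draws.
Sum over k = 6,...,16: E = 17/11 + 17/10 + 17/9 + ... + 17/2 + 17/1 = 51.33791.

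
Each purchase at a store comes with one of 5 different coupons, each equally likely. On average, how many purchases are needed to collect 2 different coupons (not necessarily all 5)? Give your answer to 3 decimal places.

Going from k to k+1 distinct takes a geometric number of purchases with mean 5/(5-k).
Sum over k = 0,...,1: E = 5/5 + 5/4 = 2.2500.

2.250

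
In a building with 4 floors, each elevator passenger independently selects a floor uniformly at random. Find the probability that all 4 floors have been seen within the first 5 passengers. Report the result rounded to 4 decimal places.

0.2344

By inclusion–exclusion over which floors are missing,
P(all seen) = Σ_{j=0}^{4} (-1)^j C(4,j)((4-j)/4)^5
= 1.00000 - 0.94922 + 0.18750 - 0.00391 + 0.00000
= 0.23438.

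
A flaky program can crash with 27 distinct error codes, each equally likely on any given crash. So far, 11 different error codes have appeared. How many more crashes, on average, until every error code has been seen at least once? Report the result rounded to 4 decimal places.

91.2797

The wait to go from k to k+1 distinct error codes is geometric with mean 27/(27-k).
Sum over k = 11,...,26: E = 27/16 + 27/15 + 27/14 + ... + 27/2 + 27/1 = 91.27968.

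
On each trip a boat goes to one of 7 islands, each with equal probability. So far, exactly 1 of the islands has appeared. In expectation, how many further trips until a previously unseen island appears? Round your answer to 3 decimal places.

The number of trips until the next new island is geometric with success probability 6/7, so its mean is 7/6.
E = 7/6 = 1.1667.

1.167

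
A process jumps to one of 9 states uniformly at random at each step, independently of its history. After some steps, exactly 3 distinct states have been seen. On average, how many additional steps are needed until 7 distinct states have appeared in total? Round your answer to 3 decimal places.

The wait to go from k to k+1 distinct states is geometric with mean 9/(9-k).
Sum over k = 3,...,6: E = 9/6 + 9/5 + 9/4 + 9/3 = 8.5500.

8.550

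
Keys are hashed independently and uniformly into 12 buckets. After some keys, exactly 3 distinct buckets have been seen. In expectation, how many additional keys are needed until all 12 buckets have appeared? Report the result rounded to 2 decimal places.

33.95

The wait to go from k to k+1 distinct buckets is geometric with mean 12/(12-k).
Sum over k = 3,...,11: E = 12/9 + 12/8 + 12/7 + ... + 12/2 + 12/1 = 33.948.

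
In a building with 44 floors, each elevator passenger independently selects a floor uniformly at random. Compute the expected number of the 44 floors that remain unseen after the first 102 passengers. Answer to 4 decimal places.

For each floor, P(unseen after 102) = (43/44)^102 = 0.09585.
By linearity of expectation, E[unseen] = 44·(43/44)^102 = 4.21757.

4.2176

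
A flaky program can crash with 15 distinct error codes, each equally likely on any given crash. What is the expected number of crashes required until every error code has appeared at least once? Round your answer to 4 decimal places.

49.7734

The wait to go from k to k+1 distinct error codes is geometric with mean 15/(15-k).
E[T] = 15/15 + 15/14 + 15/13 + ... + 15/2 + 15/1 = 15·H_{15}.
H_{15} = 3.31823, so E[T] = 49.77343.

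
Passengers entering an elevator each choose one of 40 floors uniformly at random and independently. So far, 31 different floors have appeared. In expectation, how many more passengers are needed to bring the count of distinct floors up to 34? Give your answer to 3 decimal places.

The wait to go from k to k+1 distinct floors is geometric with mean 40/(40-k).
Sum over k = 31,...,33: E = 40/9 + 40/8 + 40/7 = 15.1587.

15.159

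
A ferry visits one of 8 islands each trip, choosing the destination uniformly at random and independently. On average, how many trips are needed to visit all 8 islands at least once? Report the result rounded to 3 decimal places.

After k distinct islands have appeared, the next trip gives a new one with probability (8-k)/8, so the expected wait for the (k+1)-th is 8/(8-k).
E[T] = 8/8 + 8/7 + 8/6 + ... + 8/2 + 8/1 = 8·H_{8}.
H_{8} = 2.7179, so E[T] = 21.7429.

21.743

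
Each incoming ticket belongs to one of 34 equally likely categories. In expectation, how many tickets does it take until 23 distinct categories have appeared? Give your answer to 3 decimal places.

With k distinct categories already seen, the next new one arrives after an expected 34/(34-k) tickets.
Sum over k = 0,...,22: E = 34/34 + 34/33 + 34/32 + ... + 34/13 + 34/12 = 37.3433.

37.343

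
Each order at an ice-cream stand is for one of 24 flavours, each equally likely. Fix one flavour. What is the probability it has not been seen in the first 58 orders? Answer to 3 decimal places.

0.085

On each order the fixed flavour fails to appear with probability 23/24.
P(still missing after 58) = (23/24)^58 = 0.0847.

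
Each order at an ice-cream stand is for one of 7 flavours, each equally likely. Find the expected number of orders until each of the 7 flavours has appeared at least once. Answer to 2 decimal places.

18.15

The wait to go from k to k+1 distinct flavours is geometric with mean 7/(7-k).
E[T] = 7/7 + 7/6 + 7/5 + ... + 7/2 + 7/1 = 7·H_{7}.
H_{7} = 2.593, so E[T] = 18.150.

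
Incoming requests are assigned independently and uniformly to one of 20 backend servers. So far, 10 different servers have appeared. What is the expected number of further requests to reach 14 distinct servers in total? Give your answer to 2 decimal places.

9.58

From k distinct to k+1 distinct takes on average 20/(20-k) requests.
Sum over k = 10,...,13: E = 20/10 + 20/9 + 20/8 + 20/7 = 9.579.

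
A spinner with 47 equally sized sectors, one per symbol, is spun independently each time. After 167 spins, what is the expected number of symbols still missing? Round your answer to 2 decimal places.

1.30

For each symbol, P(unseen after 167) = (46/47)^167 = 0.028.
By linearity of expectation, E[unseen] = 47·(46/47)^167 = 1.295.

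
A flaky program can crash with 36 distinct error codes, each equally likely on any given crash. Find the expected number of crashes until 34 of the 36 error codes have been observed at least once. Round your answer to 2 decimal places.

With k distinct error codes already seen, the next new one arrives after an expected 36/(36-k) crashes.
Sum over k = 0,...,33: E = 36/36 + 36/35 + 36/34 + ... + 36/4 + 36/3 = 96.284.

96.28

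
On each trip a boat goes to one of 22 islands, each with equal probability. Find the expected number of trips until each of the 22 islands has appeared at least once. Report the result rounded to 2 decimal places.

After k distinct islands have appeared, the next trip gives a new one with probability (22-k)/22, so the expected wait for the (k+1)-th is 22/(22-k).
E[T] = 22/22 + 22/21 + 22/20 + ... + 22/2 + 22/1 = 22·H_{22}.
H_{22} = 3.691, so E[T] = 81.198.

81.20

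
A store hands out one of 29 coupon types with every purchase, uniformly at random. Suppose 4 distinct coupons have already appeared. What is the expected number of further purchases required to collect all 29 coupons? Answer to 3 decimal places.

110.663

The wait to go from k to k+1 distinct coupons is geometric with mean 29/(29-k).
Sum over k = 4,...,28: E = 29/25 + 29/24 + 29/23 + ... + 29/2 + 29/1 = 110.6628.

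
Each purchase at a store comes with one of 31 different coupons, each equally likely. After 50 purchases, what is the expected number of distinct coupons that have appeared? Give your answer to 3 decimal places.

24.984

For each coupon, P(seen in 50 purchases) = 1 - (30/31)^50 = 0.8059.
By linearity of expectation, E[distinct seen] = 31·(1 - (30/31)^50) = 24.9836.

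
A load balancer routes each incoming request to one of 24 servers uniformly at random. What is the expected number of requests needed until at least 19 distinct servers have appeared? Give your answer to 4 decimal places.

35.8230

With k distinct servers already seen, the next new one arrives after an expected 24/(24-k) requests.
Sum over k = 0,...,18: E = 24/24 + 24/23 + 24/22 + ... + 24/7 + 24/6 = 35.82300.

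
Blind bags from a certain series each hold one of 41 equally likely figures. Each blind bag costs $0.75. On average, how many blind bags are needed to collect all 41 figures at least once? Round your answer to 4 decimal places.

The wait to go from k to k+1 distinct figures is geometric with mean 41/(41-k).
E[T] = 41/41 + 41/40 + 41/39 + ... + 41/2 + 41/1 = 41·H_{41}.
H_{41} = 4.30293, so E[T] = 176.42026.

176.4203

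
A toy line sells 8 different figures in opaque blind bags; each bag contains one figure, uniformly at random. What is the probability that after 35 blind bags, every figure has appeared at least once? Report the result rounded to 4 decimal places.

By inclusion–exclusion over which figures are missing,
P(all seen) = Σ_{j=0}^{8} (-1)^j C(8,j)((8-j)/8)^35
= 1.00000 - 0.07471 + 0.00119 - 0.00000 + 0.00000 - 0.00000 + 0.00000 - 0.00000 + 0.00000
= 0.92647.

0.9265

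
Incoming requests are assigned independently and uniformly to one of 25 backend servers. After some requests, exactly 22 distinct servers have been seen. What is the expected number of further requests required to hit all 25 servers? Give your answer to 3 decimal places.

From k distinct to k+1 distinct takes on average 25/(25-k) requests.
Sum over k = 22,...,24: E = 25/3 + 25/2 + 25/1 = 45.8333.

45.833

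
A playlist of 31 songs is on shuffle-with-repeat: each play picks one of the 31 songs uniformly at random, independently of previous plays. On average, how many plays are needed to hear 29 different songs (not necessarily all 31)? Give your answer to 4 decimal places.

Going from k to k+1 distinct takes a geometric number of plays with mean 31/(31-k).
Sum over k = 0,...,28: E = 31/31 + 31/30 + 31/29 + ... + 31/4 + 31/3 = 78.34460.

78.3446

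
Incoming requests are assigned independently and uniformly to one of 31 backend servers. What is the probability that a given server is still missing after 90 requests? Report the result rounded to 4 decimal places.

On each request the fixed server fails to appear with probability 30/31.
P(still missing after 90) = (30/31)^90 = 0.05228.

0.0523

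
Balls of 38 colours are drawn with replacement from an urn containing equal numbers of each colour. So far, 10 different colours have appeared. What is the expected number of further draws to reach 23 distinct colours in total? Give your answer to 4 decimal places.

23.1398

With k distinct colours already seen, the next new one takes an expected 38/(38-k) draws.
Sum over k = 10,...,22: E = 38/28 + 38/27 + 38/26 + ... + 38/17 + 38/16 = 23.13980.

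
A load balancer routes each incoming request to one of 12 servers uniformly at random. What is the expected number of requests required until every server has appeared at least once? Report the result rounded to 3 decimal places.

37.239

After k distinct servers have appeared, the next request gives a new one with probability (12-k)/12, so the expected wait for the (k+1)-th is 12/(12-k).
E[T] = 12/12 + 12/11 + 12/10 + ... + 12/2 + 12/1 = 12·H_{12}.
H_{12} = 3.1032, so E[T] = 37.2385.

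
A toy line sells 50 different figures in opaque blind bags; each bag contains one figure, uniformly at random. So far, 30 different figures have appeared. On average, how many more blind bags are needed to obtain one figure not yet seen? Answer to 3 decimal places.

2.500

Each blind bag yields a new figure with probability (50-30)/50 = 20/50, so the wait is geometric with mean 50/20.
E = 50/20 = 2.5000.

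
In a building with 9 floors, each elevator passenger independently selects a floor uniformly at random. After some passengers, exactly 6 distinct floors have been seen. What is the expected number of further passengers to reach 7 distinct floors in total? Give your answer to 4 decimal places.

3.0000

With k distinct floors already seen, the next new one takes an expected 9/(9-k) passengers.
Only the k = 6 term is needed: E = 9/3 = 3.00000.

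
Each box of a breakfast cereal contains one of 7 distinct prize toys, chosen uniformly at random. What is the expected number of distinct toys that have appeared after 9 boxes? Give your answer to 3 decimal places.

For each toy, P(seen in 9 boxes) = 1 - (6/7)^9 = 0.7503.
By linearity of expectation, E[distinct seen] = 7·(1 - (6/7)^9) = 5.2519.

5.252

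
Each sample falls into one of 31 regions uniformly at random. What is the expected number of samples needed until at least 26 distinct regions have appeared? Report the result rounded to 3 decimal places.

54.061

With k distinct regions already seen, the next new one arrives after an expected 31/(31-k) samples.
Sum over k = 0,...,25: E = 31/31 + 31/30 + 31/29 + ... + 31/7 + 31/6 = 54.0613.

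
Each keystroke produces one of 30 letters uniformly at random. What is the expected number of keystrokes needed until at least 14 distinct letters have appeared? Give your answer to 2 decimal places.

18.43

Going from k to k+1 distinct takes a geometric number of keystrokes with mean 30/(30-k).
Sum over k = 0,...,13: E = 30/30 + 30/29 + 30/28 + ... + 30/18 + 30/17 = 18.428.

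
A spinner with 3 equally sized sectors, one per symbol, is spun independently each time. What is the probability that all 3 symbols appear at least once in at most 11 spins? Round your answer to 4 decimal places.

0.9653

Let A_i be the event that symbol i is missing after 11 spins. By inclusion–exclusion on the A_i,
P(all seen) = Σ_{j=0}^{3} (-1)^j C(3,j)((3-j)/3)^11
= 1.00000 - 0.03468 + 0.00002 - 0.00000
= 0.96533.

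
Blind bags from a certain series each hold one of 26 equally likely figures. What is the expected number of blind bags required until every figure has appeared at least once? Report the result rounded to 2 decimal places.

Split into phases: going from k distinct to k+1 distinct takes on average 26/(26-k) blind bags.
E[T] = 26/26 + 26/25 + 26/24 + ... + 26/2 + 26/1 = 26·H_{26}.
H_{26} = 3.854, so E[T] = 100.215.

100.21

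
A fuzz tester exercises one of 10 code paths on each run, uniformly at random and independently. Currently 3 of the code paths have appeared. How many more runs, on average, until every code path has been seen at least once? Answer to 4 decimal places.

25.9286

From k distinct to k+1 distinct takes on average 10/(10-k) runs.
Sum over k = 3,...,9: E = 10/7 + 10/6 + 10/5 + ... + 10/2 + 10/1 = 25.92857.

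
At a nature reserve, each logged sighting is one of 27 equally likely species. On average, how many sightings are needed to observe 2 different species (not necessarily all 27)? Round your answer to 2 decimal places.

2.04

With k distinct species already seen, the next new one arrives after an expected 27/(27-k) sightings.
Sum over k = 0,...,1: E = 27/27 + 27/26 = 2.038.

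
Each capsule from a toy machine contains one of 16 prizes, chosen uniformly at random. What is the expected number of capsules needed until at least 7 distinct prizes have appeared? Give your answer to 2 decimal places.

With k distinct prizes already seen, the next new one arrives after an expected 16/(16-k) capsules.
Sum over k = 0,...,6: E = 16/16 + 16/15 + 16/14 + ... + 16/11 + 16/10 = 8.828.

8.83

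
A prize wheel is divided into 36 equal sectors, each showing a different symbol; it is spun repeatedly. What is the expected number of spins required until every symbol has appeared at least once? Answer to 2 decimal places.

The wait to go from k to k+1 distinct symbols is geometric with mean 36/(36-k).
E[T] = 36/36 + 36/35 + 36/34 + ... + 36/2 + 36/1 = 36·H_{36}.
H_{36} = 4.175, so E[T] = 150.284.

150.28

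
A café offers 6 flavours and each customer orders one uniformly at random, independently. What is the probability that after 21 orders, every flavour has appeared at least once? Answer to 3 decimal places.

By inclusion–exclusion over which flavours are missing,
P(all seen) = Σ_{j=0}^{6} (-1)^j C(6,j)((6-j)/6)^21
= 1.0000 - 0.1304 + 0.0030 - 0.0000 + 0.0000 - 0.0000 + 0.0000
= 0.8726.

0.873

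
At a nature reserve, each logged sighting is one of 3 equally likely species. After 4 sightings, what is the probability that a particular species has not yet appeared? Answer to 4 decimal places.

0.1975

Each sighting misses the fixed species with probability (3-1)/3 = 2/3, independently.
P(still missing after 4) = (2/3)^4 = 0.19753.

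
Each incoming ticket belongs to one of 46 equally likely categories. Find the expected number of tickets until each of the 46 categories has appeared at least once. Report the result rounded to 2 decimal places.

Split into phases: going from k distinct to k+1 distinct takes on average 46/(46-k) tickets.
E[T] = 46/46 + 46/45 + 46/44 + ... + 46/2 + 46/1 = 46·H_{46}.
H_{46} = 4.417, so E[T] = 203.168.

203.17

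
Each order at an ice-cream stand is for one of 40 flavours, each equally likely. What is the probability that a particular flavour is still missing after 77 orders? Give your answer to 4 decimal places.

On each order the fixed flavour fails to appear with probability 39/40.
P(still missing after 77) = (39/40)^77 = 0.14235.

0.1423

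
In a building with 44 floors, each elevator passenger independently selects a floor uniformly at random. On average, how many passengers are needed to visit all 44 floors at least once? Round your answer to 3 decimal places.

192.400

After k distinct floors have appeared, the next passenger gives a new one with probability (44-k)/44, so the expected wait for the (k+1)-th is 44/(44-k).
E[T] = 44/44 + 44/43 + 44/42 + ... + 44/2 + 44/1 = 44·H_{44}.
H_{44} = 4.3727, so E[T] = 192.3999.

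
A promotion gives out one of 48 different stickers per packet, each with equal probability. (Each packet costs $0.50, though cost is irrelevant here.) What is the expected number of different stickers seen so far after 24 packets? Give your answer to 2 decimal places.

19.04

For each sticker, P(seen in 24 packets) = 1 - (47/48)^24 = 0.397.
By linearity of expectation, E[distinct seen] = 48·(1 - (47/48)^24) = 19.040.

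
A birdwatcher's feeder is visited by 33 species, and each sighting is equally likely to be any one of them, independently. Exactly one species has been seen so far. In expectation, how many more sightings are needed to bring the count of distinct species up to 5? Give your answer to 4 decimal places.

With k distinct species already seen, the next new one takes an expected 33/(33-k) sightings.
Sum over k = 1,...,4: E = 33/32 + 33/31 + 33/30 + 33/29 = 4.33370.

4.3337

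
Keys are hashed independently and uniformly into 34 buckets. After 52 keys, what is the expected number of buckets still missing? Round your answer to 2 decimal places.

7.20

For each bucket, P(unseen after 52) = (33/34)^52 = 0.212.
By linearity of expectation, E[unseen] = 34·(33/34)^52 = 7.199.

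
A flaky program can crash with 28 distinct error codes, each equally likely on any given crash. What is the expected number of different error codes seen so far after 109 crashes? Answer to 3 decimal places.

For each error code, P(seen in 109 crashes) = 1 - (27/28)^109 = 0.9810.
By linearity of expectation, E[distinct seen] = 28·(1 - (27/28)^109) = 27.4684.

27.468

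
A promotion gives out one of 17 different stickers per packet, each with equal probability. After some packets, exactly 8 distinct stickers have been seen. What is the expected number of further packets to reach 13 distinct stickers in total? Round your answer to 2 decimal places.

The wait to go from k to k+1 distinct stickers is geometric with mean 17/(17-k).
Sum over k = 8,...,12: E = 17/9 + 17/8 + 17/7 + 17/6 + 17/5 = 12.676.

12.68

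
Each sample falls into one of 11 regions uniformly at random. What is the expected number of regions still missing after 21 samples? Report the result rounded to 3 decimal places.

For each region, P(unseen after 21) = (10/11)^21 = 0.1351.
By linearity of expectation, E[unseen] = 11·(10/11)^21 = 1.4864.

1.486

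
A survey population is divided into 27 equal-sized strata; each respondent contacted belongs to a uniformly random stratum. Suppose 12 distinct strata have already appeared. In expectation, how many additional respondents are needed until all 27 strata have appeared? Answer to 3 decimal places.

From k distinct to k+1 distinct takes on average 27/(27-k) respondents.
Sum over k = 12,...,26: E = 27/15 + 27/14 + 27/13 + ... + 27/2 + 27/1 = 89.5922.

89.592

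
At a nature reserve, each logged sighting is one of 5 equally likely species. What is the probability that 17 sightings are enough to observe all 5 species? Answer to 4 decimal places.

By inclusion–exclusion over which species are missing,
P(all seen) = Σ_{j=0}^{5} (-1)^j C(5,j)((5-j)/5)^17
= 1.00000 - 0.11259 + 0.00169 - 0.00000 + 0.00000 - 0.00000
= 0.88910.

0.8891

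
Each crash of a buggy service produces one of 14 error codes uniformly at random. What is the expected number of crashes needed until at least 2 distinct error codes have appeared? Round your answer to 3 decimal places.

Going from k to k+1 distinct takes a geometric number of crashes with mean 14/(14-k).
Sum over k = 0,...,1: E = 14/14 + 14/13 = 2.0769.

2.077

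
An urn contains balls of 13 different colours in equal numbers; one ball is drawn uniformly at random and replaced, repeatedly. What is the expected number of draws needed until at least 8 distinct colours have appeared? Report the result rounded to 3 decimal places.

11.658

Going from k to k+1 distinct takes a geometric number of draws with mean 13/(13-k).
Sum over k = 0,...,7: E = 13/13 + 13/12 + 13/11 + ... + 13/7 + 13/6 = 11.6584.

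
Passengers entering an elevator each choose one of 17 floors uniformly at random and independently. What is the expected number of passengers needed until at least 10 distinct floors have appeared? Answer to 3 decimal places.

14.394

With k distinct floors already seen, the next new one arrives after an expected 17/(17-k) passengers.
Sum over k = 0,...,9: E = 17/17 + 17/16 + 17/15 + ... + 17/9 + 17/8 = 14.3938.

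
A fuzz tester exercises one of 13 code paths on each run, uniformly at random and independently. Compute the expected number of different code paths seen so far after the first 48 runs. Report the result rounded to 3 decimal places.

For each code path, P(seen in 48 runs) = 1 - (12/13)^48 = 0.9786.
By linearity of expectation, E[distinct seen] = 13·(1 - (12/13)^48) = 12.7212.

12.721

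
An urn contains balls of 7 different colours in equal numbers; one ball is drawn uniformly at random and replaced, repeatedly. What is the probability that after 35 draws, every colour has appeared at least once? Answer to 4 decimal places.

Let A_i be the event that colour i is missing after 35 draws. By inclusion–exclusion on the A_i,
P(all seen) = Σ_{j=0}^{7} (-1)^j C(7,j)((7-j)/7)^35
= 1.00000 - 0.03177 + 0.00016 - 0.00000 + 0.00000 - 0.00000 + 0.00000 - 0.00000
= 0.96840.

0.9684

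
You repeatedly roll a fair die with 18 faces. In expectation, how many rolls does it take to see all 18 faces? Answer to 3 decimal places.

The wait to go from k to k+1 distinct faces is geometric with mean 18/(18-k).
E[T] = 18/18 + 18/17 + 18/16 + ... + 18/2 + 18/1 = 18·H_{18}.
H_{18} = 3.4951, so E[T] = 62.9119.

62.912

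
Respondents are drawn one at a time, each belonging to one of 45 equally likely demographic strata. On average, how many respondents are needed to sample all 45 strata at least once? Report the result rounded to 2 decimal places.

Split into phases: going from k distinct to k+1 distinct takes on average 45/(45-k) respondents.
E[T] = 45/45 + 45/44 + 45/43 + ... + 45/2 + 45/1 = 45·H_{45}.
H_{45} = 4.395, so E[T] = 197.773.

197.77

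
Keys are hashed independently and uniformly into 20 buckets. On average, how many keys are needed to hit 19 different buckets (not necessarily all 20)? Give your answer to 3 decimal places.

With k distinct buckets already seen, the next new one arrives after an expected 20/(20-k) keys.
Sum over k = 0,...,18: E = 20/20 + 20/19 + 20/18 + ... + 20/3 + 20/2 = 51.9548.

51.955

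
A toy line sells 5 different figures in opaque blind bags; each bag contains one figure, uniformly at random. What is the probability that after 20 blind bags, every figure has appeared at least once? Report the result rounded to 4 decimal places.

By inclusion–exclusion over which figures are missing,
P(all seen) = Σ_{j=0}^{5} (-1)^j C(5,j)((5-j)/5)^20
= 1.00000 - 0.05765 + 0.00037 - 0.00000 + 0.00000 - 0.00000
= 0.94272.

0.9427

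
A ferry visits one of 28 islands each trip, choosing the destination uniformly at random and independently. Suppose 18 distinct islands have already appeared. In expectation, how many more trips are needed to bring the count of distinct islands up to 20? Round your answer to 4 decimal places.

With k distinct islands already seen, the next new one takes an expected 28/(28-k) trips.
Sum over k = 18,...,19: E = 28/10 + 28/9 = 5.91111.

5.9111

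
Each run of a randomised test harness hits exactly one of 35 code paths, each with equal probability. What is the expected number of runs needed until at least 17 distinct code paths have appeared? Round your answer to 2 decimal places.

With k distinct code paths already seen, the next new one arrives after an expected 35/(35-k) runs.
Sum over k = 0,...,16: E = 35/35 + 35/34 + 35/33 + ... + 35/20 + 35/19 = 22.809.

22.81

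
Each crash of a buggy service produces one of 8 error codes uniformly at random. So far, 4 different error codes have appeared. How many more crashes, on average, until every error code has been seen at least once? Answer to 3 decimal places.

With k distinct error codes already seen, the next new one takes an expected 8/(8-k) crashes.
Sum over k = 4,...,7: E = 8/4 + 8/3 + 8/2 + 8/1 = 16.6667.

16.667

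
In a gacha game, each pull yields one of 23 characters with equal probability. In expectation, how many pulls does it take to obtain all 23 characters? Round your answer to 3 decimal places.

After k distinct characters have appeared, the next pull gives a new one with probability (23-k)/23, so the expected wait for the (k+1)-th is 23/(23-k).
E[T] = 23/23 + 23/22 + 23/21 + ... + 23/2 + 23/1 = 23·H_{23}.
H_{23} = 3.7343, so E[T] = 85.8887.

85.889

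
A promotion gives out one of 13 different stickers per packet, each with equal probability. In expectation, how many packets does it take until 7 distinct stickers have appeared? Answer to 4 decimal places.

With k distinct stickers already seen, the next new one arrives after an expected 13/(13-k) packets.
Sum over k = 0,...,6: E = 13/13 + 13/12 + 13/11 + ... + 13/8 + 13/7 = 9.49174.

9.4917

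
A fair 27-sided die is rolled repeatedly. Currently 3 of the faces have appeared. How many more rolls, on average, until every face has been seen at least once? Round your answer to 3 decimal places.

With k distinct faces already seen, the next new one takes an expected 27/(27-k) rolls.
Sum over k = 3,...,26: E = 27/24 + 27/23 + 27/22 + ... + 27/2 + 27/1 = 101.9509.

101.951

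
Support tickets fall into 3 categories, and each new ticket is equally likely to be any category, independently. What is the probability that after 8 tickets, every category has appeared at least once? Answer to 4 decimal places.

Let A_i be the event that category i is missing after 8 tickets. By inclusion–exclusion on the A_i,
P(all seen) = Σ_{j=0}^{3} (-1)^j C(3,j)((3-j)/3)^8
= 1.00000 - 0.11706 + 0.00046 - 0.00000
= 0.88340.

0.8834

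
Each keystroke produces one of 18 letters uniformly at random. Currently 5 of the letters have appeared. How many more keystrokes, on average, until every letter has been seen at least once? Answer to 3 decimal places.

57.242

The wait to go from k to k+1 distinct letters is geometric with mean 18/(18-k).
Sum over k = 5,...,17: E = 18/13 + 18/12 + 18/11 + ... + 18/2 + 18/1 = 57.2424.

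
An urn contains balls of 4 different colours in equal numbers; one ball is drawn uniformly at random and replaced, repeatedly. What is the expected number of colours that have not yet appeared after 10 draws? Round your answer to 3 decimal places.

For each colour, P(unseen after 10) = (3/4)^10 = 0.0563.
By linearity of expectation, E[unseen] = 4·(3/4)^10 = 0.2253.

0.225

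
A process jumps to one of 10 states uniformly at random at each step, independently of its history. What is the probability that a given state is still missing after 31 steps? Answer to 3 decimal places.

0.038

Each step misses the fixed state with probability (10-1)/10 = 9/10, independently.
P(still missing after 31) = (9/10)^31 = 0.0382.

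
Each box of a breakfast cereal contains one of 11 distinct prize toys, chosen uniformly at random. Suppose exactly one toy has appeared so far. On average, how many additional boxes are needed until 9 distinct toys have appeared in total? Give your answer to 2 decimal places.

The wait to go from k to k+1 distinct toys is geometric with mean 11/(11-k).
Sum over k = 1,...,8: E = 11/10 + 11/9 + 11/8 + ... + 11/4 + 11/3 = 15.719.

15.72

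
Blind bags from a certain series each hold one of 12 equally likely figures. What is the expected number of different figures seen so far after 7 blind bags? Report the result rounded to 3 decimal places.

For each figure, P(seen in 7 blind bags) = 1 - (11/12)^7 = 0.4561.
By linearity of expectation, E[distinct seen] = 12·(1 - (11/12)^7) = 5.4738.

5.474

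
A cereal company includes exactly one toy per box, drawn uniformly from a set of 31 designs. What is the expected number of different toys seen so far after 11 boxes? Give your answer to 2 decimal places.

9.39

For each toy, P(seen in 11 boxes) = 1 - (30/31)^11 = 0.303.
By linearity of expectation, E[distinct seen] = 31·(1 - (30/31)^11) = 9.387.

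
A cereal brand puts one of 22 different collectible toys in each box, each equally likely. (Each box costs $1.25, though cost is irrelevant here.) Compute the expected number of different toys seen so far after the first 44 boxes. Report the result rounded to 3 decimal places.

For each toy, P(seen in 44 boxes) = 1 - (21/22)^44 = 0.8709.
By linearity of expectation, E[distinct seen] = 22·(1 - (21/22)^44) = 19.1590.

19.159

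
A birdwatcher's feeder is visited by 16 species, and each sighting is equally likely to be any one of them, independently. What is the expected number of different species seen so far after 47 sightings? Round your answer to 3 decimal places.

For each species, P(seen in 47 sightings) = 1 - (15/16)^47 = 0.9518.
By linearity of expectation, E[distinct seen] = 16·(1 - (15/16)^47) = 15.2295.

15.230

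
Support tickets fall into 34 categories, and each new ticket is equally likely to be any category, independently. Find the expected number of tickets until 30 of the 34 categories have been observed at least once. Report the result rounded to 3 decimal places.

Going from k to k+1 distinct takes a geometric number of tickets with mean 34/(34-k).
Sum over k = 0,...,29: E = 34/34 + 34/33 + 34/32 + ... + 34/6 + 34/5 = 69.1858.

69.186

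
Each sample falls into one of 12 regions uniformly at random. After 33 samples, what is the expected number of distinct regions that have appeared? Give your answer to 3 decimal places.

11.321

For each region, P(seen in 33 samples) = 1 - (11/12)^33 = 0.9434.
By linearity of expectation, E[distinct seen] = 12·(1 - (11/12)^33) = 11.3205.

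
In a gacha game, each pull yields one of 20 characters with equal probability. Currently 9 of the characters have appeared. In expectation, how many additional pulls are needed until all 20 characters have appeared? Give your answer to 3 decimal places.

60.398

With k distinct characters already seen, the next new one takes an expected 20/(20-k) pulls.
Sum over k = 9,...,19: E = 20/11 + 20/10 + 20/9 + ... + 20/2 + 20/1 = 60.3975.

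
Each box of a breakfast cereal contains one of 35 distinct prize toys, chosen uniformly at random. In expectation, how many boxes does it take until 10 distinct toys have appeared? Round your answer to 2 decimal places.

11.58

Going from k to k+1 distinct takes a geometric number of boxes with mean 35/(35-k).
Sum over k = 0,...,9: E = 35/35 + 35/34 + 35/33 + ... + 35/27 + 35/26 = 11.579.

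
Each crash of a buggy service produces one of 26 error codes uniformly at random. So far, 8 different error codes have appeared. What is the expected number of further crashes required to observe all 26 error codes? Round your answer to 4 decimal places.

90.8728

With k distinct error codes already seen, the next new one takes an expected 26/(26-k) crashes.
Sum over k = 8,...,25: E = 26/18 + 26/17 + 26/16 + ... + 26/2 + 26/1 = 90.87281.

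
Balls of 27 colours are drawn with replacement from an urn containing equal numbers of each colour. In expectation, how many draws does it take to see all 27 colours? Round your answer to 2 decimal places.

After k distinct colours have appeared, the next draw gives a new one with probability (27-k)/27, so the expected wait for the (k+1)-th is 27/(27-k).
E[T] = 27/27 + 27/26 + 27/25 + ... + 27/2 + 27/1 = 27·H_{27}.
H_{27} = 3.891, so E[T] = 105.069.

105.07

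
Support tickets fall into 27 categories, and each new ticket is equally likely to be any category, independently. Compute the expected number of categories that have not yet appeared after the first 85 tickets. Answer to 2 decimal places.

1.09

For each category, P(unseen after 85) = (26/27)^85 = 0.040.
By linearity of expectation, E[unseen] = 27·(26/27)^85 = 1.092.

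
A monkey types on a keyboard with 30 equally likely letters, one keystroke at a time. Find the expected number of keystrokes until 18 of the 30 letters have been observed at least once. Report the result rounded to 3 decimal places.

Going from k to k+1 distinct takes a geometric number of keystrokes with mean 30/(30-k).
Sum over k = 0,...,17: E = 30/30 + 30/29 + 30/28 + ... + 30/14 + 30/13 = 26.7533.

26.753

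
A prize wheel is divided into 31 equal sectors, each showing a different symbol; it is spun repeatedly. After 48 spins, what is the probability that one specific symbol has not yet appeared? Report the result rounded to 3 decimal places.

0.207

Each spin misses the fixed symbol with probability (31-1)/31 = 30/31, independently.
P(still missing after 48) = (30/31)^48 = 0.2072.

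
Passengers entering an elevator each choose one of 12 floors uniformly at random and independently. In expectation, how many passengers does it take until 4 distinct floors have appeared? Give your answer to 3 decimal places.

4.624

With k distinct floors already seen, the next new one arrives after an expected 12/(12-k) passengers.
Sum over k = 0,...,3: E = 12/12 + 12/11 + 12/10 + 12/9 = 4.6242.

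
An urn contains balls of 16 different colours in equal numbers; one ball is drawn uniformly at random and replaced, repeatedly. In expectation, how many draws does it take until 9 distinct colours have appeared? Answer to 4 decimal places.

12.6059

With k distinct colours already seen, the next new one arrives after an expected 16/(16-k) draws.
Sum over k = 0,...,8: E = 16/16 + 16/15 + 16/14 + ... + 16/9 + 16/8 = 12.60595.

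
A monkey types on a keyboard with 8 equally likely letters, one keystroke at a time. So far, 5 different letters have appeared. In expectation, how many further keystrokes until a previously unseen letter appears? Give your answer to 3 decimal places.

Each keystroke yields a new letter with probability (8-5)/8 = 3/8, so the wait is geometric with mean 8/3.
E = 8/3 = 2.6667.

2.667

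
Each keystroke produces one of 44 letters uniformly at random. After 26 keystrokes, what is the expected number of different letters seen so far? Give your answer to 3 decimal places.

19.797

For each letter, P(seen in 26 keystrokes) = 1 - (43/44)^26 = 0.4499.
By linearity of expectation, E[distinct seen] = 44·(1 - (43/44)^26) = 19.7973.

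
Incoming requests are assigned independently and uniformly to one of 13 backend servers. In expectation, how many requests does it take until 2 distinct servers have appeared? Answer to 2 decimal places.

2.08

Going from k to k+1 distinct takes a geometric number of requests with mean 13/(13-k).
Sum over k = 0,...,1: E = 13/13 + 13/12 = 2.083.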